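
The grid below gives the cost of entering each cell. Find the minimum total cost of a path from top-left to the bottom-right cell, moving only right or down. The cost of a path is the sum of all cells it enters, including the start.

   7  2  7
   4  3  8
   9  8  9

Best path: (0,0)→(0,1)→(1,1)→(1,2)→(2,2)
Cost: 7 + 2 + 3 + 8 + 9 = 29

29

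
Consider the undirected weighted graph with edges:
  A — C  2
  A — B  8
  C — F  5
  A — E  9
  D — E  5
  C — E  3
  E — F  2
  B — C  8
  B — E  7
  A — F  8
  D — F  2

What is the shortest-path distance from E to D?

4

Some routes from E to D:
E→C→F→D: 3 + 5 + 2 = 10
E→F→D: 2 + 2 = 4
E→D: 5
E→C→A→F→D: 3 + 2 + 8 + 2 = 15
Shortest: 4.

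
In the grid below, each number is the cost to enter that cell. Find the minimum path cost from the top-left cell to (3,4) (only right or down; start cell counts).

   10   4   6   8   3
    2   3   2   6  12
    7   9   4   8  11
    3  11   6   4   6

Take (0,0) → (1,0) → (1,1) → (1,2) → (2,2) → (3,2) → (3,3) → (3,4) for a total of 10 + 2 + 3 + 2 + 4 + 6 + 4 + 6 = 37.

37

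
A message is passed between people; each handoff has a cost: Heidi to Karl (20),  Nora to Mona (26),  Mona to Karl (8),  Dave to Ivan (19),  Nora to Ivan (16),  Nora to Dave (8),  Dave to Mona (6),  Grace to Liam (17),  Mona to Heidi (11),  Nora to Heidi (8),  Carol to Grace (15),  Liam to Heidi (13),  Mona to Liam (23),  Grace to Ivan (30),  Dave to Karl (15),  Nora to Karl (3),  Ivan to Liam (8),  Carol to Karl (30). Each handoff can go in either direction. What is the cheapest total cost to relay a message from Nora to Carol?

33

A few of the Nora→Carol routes:
Nora→Ivan→Liam→Grace→Carol: 16 + 8 + 17 + 15 = 56
Nora→Dave→Mona→Karl→Carol: 8 + 6 + 8 + 30 = 52
Nora→Heidi→Liam→Grace→Carol: 8 + 13 + 17 + 15 = 53
Nora→Karl→Carol: 3 + 30 = 33
Nora→Dave→Karl→Carol: 8 + 15 + 30 = 53
Shortest: 33.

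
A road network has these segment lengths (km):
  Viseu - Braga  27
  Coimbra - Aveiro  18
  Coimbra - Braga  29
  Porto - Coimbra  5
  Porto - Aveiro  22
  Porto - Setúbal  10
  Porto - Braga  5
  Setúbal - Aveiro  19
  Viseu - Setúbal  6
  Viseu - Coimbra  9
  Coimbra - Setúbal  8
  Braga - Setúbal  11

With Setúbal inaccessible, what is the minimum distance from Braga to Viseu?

19

Routes from Braga to Viseu avoiding Setúbal:
Braga -> Porto -> Coimbra -> Viseu: 5 + 5 + 9 = 19
Braga -> Viseu: 27
Braga -> Coimbra -> Viseu: 29 + 9 = 38
Braga -> Porto -> Aveiro -> Coimbra -> Viseu: 5 + 22 + 18 + 9 = 54
The minimum is 19 km.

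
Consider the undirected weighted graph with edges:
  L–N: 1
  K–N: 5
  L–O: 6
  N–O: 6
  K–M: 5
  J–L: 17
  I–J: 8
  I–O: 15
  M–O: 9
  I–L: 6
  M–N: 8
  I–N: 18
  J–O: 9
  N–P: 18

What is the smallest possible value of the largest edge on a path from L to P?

Checking several routes:
L - J - I - N - P: max(17, 8, 18, 18) = 18
L - J - I - O - N - P: max(17, 8, 15, 6, 18) = 18
L - J - I - O - M - N - P: max(17, 8, 15, 9, 8, 18) = 18
L - J - O - M - N - P: max(17, 9, 9, 8, 18) = 18
L - J - I - O - M - K - N - P: max(17, 8, 15, 9, 5, 5, 18) = 18
L - N - P: max(1, 18) = 18
Best route has worst link 18.

18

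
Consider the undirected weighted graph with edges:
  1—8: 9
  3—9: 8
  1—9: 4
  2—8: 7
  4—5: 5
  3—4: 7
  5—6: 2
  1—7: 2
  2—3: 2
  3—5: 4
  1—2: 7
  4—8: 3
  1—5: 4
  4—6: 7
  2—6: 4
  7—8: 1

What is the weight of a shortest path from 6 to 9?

10

A few of the 6→9 routes:
6 -> 5 -> 4 -> 8 -> 7 -> 1 -> 9: 2 + 5 + 3 + 1 + 2 + 4 = 17
6 -> 2 -> 1 -> 9: 4 + 7 + 4 = 15
6 -> 5 -> 1 -> 9: 2 + 4 + 4 = 10
6 -> 2 -> 3 -> 9: 4 + 2 + 8 = 14
6 -> 5 -> 3 -> 9: 2 + 4 + 8 = 14
6 -> 4 -> 8 -> 7 -> 1 -> 9: 7 + 3 + 1 + 2 + 4 = 17
Best route has total 10.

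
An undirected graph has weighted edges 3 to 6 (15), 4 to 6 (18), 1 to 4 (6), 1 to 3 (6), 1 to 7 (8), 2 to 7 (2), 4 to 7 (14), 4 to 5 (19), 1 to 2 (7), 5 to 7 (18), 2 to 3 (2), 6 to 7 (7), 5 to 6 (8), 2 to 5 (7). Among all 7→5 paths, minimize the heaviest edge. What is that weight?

A few of the 7→5 routes:
7 -> 4 -> 1 -> 2 -> 5: max(14, 6, 7, 7) = 14
7 -> 6 -> 5: max(7, 8) = 8
7 -> 2 -> 5: max(2, 7) = 7
7 -> 1 -> 2 -> 5: max(8, 7, 7) = 8
7 -> 4 -> 1 -> 3 -> 2 -> 5: max(14, 6, 6, 2, 7) = 14
7 -> 1 -> 3 -> 2 -> 5: max(8, 6, 2, 7) = 8
The minimum achievable maximum is 7.

7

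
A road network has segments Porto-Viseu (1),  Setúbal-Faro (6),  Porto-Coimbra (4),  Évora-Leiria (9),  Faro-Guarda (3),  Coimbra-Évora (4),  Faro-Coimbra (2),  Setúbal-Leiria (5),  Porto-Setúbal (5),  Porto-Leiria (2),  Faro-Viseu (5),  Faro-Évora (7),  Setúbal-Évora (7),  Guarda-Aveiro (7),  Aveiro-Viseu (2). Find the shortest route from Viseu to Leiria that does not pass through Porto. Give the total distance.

A few of the Viseu→Leiria routes:
Viseu→Faro→Setúbal→Leiria: 5 + 6 + 5 = 16
Viseu→Aveiro→Guarda→Faro→Setúbal→Leiria: 2 + 7 + 3 + 6 + 5 = 23
Viseu→Faro→Coimbra→Évora→Setúbal→Leiria: 5 + 2 + 4 + 7 + 5 = 23
Viseu→Faro→Évora→Leiria: 5 + 7 + 9 = 21
Viseu→Faro→Coimbra→Évora→Leiria: 5 + 2 + 4 + 9 = 20
Viseu→Faro→Évora→Setúbal→Leiria: 5 + 7 + 7 + 5 = 24
Shortest: 16 km.

16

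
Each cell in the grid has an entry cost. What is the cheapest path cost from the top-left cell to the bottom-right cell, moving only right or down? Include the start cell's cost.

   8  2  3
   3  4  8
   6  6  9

Take [0,0] → [0,1] → [1,1] → [2,1] → [2,2] for a total of 8 + 2 + 4 + 6 + 9 = 29.

29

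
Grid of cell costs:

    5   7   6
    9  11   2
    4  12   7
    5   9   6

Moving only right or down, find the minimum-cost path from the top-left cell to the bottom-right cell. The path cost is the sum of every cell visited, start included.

Cheapest: r0c0→r0c1→r0c2→r1c2→r2c2→r3c2
  5 + 7 + 6 + 2 + 7 + 6 = 33

33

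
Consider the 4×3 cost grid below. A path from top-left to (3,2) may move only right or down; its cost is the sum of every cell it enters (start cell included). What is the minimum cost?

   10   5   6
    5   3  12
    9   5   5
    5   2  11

36

One optimal route is r0c0→r0c1→r1c1→r2c1→r3c1→r3c2.
Its cost is 10 + 5 + 3 + 5 + 2 + 11 = 36.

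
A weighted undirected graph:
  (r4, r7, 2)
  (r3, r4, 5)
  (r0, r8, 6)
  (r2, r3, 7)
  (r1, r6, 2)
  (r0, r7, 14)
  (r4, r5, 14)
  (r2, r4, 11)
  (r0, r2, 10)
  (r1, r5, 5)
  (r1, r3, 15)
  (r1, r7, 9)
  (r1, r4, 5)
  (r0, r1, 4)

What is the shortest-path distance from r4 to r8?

Some routes from r4 to r8:
r4 → r7 → r0 → r8: 2 + 14 + 6 = 22
r4 → r3 → r2 → r0 → r8: 5 + 7 + 10 + 6 = 28
r4 → r1 → r0 → r8: 5 + 4 + 6 = 15
r4 → r2 → r0 → r8: 11 + 10 + 6 = 27
r4 → r7 → r1 → r0 → r8: 2 + 9 + 4 + 6 = 21
Shortest: 15.

15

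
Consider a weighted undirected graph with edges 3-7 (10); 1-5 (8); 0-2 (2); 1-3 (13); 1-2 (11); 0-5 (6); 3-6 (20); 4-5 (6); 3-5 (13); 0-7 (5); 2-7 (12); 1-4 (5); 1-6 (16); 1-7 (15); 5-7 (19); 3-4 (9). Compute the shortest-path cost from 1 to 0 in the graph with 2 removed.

14

Comparing a few candidate routes:
1 → 5 → 0: 8 + 6 = 14
1 → 7 → 0: 15 + 5 = 20
1 → 4 → 5 → 0: 5 + 6 + 6 = 17
Best route has total 14.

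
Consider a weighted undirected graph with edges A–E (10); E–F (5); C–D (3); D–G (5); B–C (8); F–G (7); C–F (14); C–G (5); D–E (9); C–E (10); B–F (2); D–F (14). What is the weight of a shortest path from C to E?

10

A few of the C→E routes:
C-G-F-E: 5 + 7 + 5 = 17
C-D-E: 3 + 9 = 12
C-E: 10
C-G-D-E: 5 + 5 + 9 = 19
C-F-E: 14 + 5 = 19
C-B-F-E: 8 + 2 + 5 = 15
The minimum is 10.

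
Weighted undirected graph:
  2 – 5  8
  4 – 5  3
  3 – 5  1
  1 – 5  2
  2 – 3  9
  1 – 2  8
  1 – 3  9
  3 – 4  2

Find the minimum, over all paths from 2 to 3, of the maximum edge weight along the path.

Some routes from 2 to 3:
2 → 5 → 3: max(8, 1) = 8
2 → 1 → 5 → 3: max(8, 2, 1) = 8
2 → 5 → 4 → 3: max(8, 3, 2) = 8
Best route has worst link 8.

8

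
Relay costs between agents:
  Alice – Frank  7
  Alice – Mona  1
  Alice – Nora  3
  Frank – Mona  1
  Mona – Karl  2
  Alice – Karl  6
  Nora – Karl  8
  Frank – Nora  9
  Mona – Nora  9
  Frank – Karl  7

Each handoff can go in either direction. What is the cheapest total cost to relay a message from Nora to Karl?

6

A few of the Nora→Karl routes:
Nora-Karl: 8
Nora-Alice-Mona-Karl: 3 + 1 + 2 = 6
Nora-Alice-Karl: 3 + 6 = 9
The minimum is 6.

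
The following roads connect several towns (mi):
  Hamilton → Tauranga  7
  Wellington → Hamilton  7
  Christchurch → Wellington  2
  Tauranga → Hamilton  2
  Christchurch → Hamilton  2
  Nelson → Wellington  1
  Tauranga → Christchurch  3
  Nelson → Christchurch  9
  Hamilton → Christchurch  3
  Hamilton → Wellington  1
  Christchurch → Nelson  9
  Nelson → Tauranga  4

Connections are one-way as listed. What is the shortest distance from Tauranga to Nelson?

Paths from Tauranga to Nelson:
Tauranga-Christchurch-Nelson: 3 + 9 = 12
Tauranga-Hamilton-Christchurch-Nelson: 2 + 3 + 9 = 14
Shortest: 12 mi.

12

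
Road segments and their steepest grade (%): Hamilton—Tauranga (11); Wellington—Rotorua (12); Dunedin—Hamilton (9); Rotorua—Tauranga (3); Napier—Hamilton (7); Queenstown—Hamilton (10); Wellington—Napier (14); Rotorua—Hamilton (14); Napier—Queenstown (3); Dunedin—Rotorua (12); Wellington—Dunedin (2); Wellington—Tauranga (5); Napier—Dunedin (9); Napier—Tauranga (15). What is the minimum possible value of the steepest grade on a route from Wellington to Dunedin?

2

A few of the Wellington→Dunedin routes:
Wellington - Tauranga - Hamilton - Queenstown - Napier - Dunedin: max(5, 11, 10, 3, 9) = 11
Wellington - Tauranga - Hamilton - Napier - Dunedin: max(5, 11, 7, 9) = 11
Wellington - Dunedin: max(2) = 2
Wellington - Rotorua - Dunedin: max(12, 12) = 12
Wellington - Tauranga - Hamilton - Dunedin: max(5, 11, 9) = 11
The minimum achievable maximum is 2%.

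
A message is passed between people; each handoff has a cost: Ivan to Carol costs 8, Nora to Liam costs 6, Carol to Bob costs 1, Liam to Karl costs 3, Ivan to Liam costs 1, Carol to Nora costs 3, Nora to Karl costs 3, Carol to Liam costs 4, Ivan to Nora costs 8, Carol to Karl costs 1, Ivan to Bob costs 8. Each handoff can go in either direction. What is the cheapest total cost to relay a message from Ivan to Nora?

7

A few of the Ivan→Nora routes:
Ivan → Liam → Nora: 1 + 6 = 7
Ivan → Liam → Karl → Carol → Nora: 1 + 3 + 1 + 3 = 8
Ivan → Liam → Carol → Nora: 1 + 4 + 3 = 8
Ivan → Liam → Karl → Nora: 1 + 3 + 3 = 7
The minimum is 7.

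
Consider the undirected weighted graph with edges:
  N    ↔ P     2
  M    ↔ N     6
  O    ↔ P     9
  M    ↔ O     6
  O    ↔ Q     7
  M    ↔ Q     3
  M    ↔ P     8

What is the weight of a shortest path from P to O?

9

Routes from P to O:
P-M-Q-O: 8 + 3 + 7 = 18
P-N-M-Q-O: 2 + 6 + 3 + 7 = 18
P-O: 9
P-M-O: 8 + 6 = 14
P-N-M-O: 2 + 6 + 6 = 14
The minimum is 9.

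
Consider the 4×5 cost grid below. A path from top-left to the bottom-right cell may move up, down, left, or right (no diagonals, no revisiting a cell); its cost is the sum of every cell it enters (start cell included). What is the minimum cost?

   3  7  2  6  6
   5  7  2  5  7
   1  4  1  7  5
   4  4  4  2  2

Take [0,0] → [1,0] → [2,0] → [2,1] → [2,2] → [3,2] → [3,3] → [3,4] for a total of 3 + 5 + 1 + 4 + 1 + 4 + 2 + 2 = 22.

22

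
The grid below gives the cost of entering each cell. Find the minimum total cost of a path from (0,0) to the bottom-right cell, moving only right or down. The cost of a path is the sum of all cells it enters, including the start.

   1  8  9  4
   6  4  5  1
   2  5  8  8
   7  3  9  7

32

One optimal route is [0,0] [1,0] [1,1] [1,2] [1,3] [2,3] [3,3].
Its cost is 1 + 6 + 4 + 5 + 1 + 8 + 7 = 32.
(Top row then right column would cost 38.)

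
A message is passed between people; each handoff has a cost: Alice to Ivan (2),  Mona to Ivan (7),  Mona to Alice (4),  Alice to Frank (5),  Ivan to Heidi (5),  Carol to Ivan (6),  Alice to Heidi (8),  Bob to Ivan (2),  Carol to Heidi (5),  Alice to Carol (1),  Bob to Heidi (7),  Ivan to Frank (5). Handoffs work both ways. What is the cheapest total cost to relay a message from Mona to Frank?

Checking several routes:
Mona -> Ivan -> Frank: 7 + 5 = 12
Mona -> Alice -> Ivan -> Frank: 4 + 2 + 5 = 11
Mona -> Ivan -> Alice -> Frank: 7 + 2 + 5 = 14
Mona -> Alice -> Frank: 4 + 5 = 9
The minimum is 9.

9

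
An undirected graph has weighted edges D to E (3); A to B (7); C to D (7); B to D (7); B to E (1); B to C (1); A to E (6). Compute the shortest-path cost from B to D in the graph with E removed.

Routes from B to D avoiding E:
B → D: 7
B → C → D: 1 + 7 = 8
Best route has total 7.

7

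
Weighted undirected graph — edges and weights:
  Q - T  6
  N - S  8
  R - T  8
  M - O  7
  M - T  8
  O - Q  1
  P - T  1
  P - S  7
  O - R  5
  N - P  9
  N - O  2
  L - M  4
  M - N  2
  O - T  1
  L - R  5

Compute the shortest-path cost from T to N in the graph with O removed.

Candidate routes:
T -> M -> N: 8 + 2 = 10
T -> R -> L -> M -> N: 8 + 5 + 4 + 2 = 19
T -> P -> N: 1 + 9 = 10
T -> P -> S -> N: 1 + 7 + 8 = 16
The minimum is 10.

10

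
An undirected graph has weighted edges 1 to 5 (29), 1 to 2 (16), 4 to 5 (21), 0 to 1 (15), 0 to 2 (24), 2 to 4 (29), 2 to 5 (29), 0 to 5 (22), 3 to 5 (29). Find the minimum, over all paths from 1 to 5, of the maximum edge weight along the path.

22

A few of the 1→5 routes:
1 - 2 - 4 - 5: max(16, 29, 21) = 29
1 - 0 - 2 - 4 - 5: max(15, 24, 29, 21) = 29
1 - 0 - 5: max(15, 22) = 22
1 - 0 - 2 - 5: max(15, 24, 29) = 29
1 - 2 - 0 - 5: max(16, 24, 22) = 24
Best route has worst link 22.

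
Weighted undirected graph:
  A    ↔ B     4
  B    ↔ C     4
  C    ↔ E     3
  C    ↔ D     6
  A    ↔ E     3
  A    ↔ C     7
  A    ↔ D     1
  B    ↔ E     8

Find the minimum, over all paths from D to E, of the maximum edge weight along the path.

Checking several routes:
D→A→B→C→E: max(1, 4, 4, 3) = 4
D→C→E: max(6, 3) = 6
D→C→B→A→E: max(6, 4, 4, 3) = 6
D→A→E: max(1, 3) = 3
The minimum achievable maximum is 3.

3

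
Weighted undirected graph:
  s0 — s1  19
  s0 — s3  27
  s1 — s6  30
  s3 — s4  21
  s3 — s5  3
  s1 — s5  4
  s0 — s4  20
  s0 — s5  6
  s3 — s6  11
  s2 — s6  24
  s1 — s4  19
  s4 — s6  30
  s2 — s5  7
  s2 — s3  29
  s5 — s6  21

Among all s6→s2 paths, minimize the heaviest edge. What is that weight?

Some routes from s6 to s2:
s6 -> s3 -> s4 -> s0 -> s5 -> s2: max(11, 21, 20, 6, 7) = 21
s6 -> s3 -> s5 -> s2: max(11, 3, 7) = 11
s6 -> s3 -> s4 -> s1 -> s0 -> s5 -> s2: max(11, 21, 19, 19, 6, 7) = 21
s6 -> s3 -> s4 -> s0 -> s1 -> s5 -> s2: max(11, 21, 20, 19, 4, 7) = 21
s6 -> s5 -> s2: max(21, 7) = 21
s6 -> s3 -> s4 -> s1 -> s5 -> s2: max(11, 21, 19, 4, 7) = 21
Smallest bottleneck: 11.

11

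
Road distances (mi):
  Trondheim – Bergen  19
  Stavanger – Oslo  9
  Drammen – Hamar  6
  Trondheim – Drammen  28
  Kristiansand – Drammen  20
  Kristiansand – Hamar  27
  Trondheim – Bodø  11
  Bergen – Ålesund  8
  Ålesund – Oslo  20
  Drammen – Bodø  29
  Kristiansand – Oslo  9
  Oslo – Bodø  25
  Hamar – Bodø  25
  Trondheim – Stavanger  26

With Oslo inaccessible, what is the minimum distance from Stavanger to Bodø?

Paths from Stavanger to Bodø avoiding Oslo:
Stavanger - Trondheim - Drammen - Bodø: 26 + 28 + 29 = 83
Stavanger - Trondheim - Bodø: 26 + 11 = 37
Stavanger - Trondheim - Drammen - Kristiansand - Hamar - Bodø: 26 + 28 + 20 + 27 + 25 = 126
Stavanger - Trondheim - Drammen - Hamar - Bodø: 26 + 28 + 6 + 25 = 85
Shortest: 37 mi.

37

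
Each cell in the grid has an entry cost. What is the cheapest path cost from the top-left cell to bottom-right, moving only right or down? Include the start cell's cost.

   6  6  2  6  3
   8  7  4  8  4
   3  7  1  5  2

26

Take r0c0→r0c1→r0c2→r1c2→r2c2→r2c3→r2c4 for a total of 6 + 6 + 2 + 4 + 1 + 5 + 2 = 26.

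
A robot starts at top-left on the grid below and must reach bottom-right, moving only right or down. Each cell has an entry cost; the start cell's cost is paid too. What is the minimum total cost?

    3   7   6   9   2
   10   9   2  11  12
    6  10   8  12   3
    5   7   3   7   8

Path [0,0] → [0,1] → [0,2] → [1,2] → [2,2] → [3,2] → [3,3] → [3,4]: 3 + 7 + 6 + 2 + 8 + 3 + 7 + 8 = 44.
For comparison, the top-then-right route costs 50.

44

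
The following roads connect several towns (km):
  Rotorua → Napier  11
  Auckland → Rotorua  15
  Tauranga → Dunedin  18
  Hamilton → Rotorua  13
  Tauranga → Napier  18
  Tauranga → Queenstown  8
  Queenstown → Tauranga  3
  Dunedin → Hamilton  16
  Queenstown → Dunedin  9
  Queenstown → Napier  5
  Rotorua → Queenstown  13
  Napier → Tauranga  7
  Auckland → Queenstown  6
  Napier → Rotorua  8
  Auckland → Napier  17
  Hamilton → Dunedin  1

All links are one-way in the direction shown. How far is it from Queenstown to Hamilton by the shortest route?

25

Paths from Queenstown to Hamilton:
Queenstown→Napier→Tauranga→Dunedin→Hamilton: 5 + 7 + 18 + 16 = 46
Queenstown→Tauranga→Dunedin→Hamilton: 3 + 18 + 16 = 37
Queenstown→Dunedin→Hamilton: 9 + 16 = 25
Best route has total 25 km.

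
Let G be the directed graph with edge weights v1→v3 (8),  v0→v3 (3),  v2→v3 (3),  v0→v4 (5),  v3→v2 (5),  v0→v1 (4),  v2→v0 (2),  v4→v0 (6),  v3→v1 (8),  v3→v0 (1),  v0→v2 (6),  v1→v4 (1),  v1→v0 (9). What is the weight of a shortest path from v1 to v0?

7

Comparing a few candidate routes:
v1 -> v0: 9
v1 -> v4 -> v0: 1 + 6 = 7
v1 -> v3 -> v0: 8 + 1 = 9
Shortest: 7.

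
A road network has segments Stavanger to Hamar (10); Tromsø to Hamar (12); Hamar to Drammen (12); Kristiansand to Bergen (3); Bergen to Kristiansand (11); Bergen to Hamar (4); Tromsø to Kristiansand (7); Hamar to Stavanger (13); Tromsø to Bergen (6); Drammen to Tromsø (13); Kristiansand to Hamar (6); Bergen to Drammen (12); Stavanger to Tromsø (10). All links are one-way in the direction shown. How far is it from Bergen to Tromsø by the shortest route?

Candidate routes:
Bergen → Drammen → Tromsø: 12 + 13 = 25
Bergen → Hamar → Stavanger → Tromsø: 4 + 13 + 10 = 27
Bergen → Kristiansand → Hamar → Stavanger → Tromsø: 11 + 6 + 13 + 10 = 40
Bergen → Kristiansand → Hamar → Drammen → Tromsø: 11 + 6 + 12 + 13 = 42
Bergen → Hamar → Drammen → Tromsø: 4 + 12 + 13 = 29
Best route has total 25.

25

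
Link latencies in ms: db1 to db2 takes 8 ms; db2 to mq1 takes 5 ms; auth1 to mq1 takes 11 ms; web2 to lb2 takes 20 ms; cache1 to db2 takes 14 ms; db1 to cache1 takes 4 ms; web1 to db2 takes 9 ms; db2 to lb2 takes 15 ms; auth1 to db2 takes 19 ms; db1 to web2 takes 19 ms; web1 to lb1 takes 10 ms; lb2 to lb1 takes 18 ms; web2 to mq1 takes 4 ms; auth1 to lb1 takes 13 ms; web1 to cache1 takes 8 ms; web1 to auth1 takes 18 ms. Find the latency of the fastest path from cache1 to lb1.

18

Checking several routes:
cache1 -> web1 -> lb1: 8 + 10 = 18
cache1 -> db1 -> db2 -> web1 -> lb1: 4 + 8 + 9 + 10 = 31
cache1 -> db2 -> web1 -> lb1: 14 + 9 + 10 = 33
Shortest: 18 ms.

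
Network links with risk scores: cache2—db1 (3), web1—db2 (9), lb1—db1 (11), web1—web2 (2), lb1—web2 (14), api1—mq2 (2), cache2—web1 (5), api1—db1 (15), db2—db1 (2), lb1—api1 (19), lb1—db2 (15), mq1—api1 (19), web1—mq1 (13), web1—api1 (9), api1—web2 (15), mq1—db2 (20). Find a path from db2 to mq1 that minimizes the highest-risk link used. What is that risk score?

A few of the db2→mq1 routes:
db2→db1→cache2→web1→mq1: max(2, 3, 5, 13) = 13
db2→db1→lb1→web2→web1→mq1: max(2, 11, 14, 2, 13) = 14
db2→db1→api1→web1→mq1: max(2, 15, 9, 13) = 15
db2→db1→api1→web2→web1→mq1: max(2, 15, 15, 2, 13) = 15
db2→web1→mq1: max(9, 13) = 13
db2→db1→lb1→web2→api1→web1→mq1: max(2, 11, 14, 15, 9, 13) = 15
Best route has worst link 13.

13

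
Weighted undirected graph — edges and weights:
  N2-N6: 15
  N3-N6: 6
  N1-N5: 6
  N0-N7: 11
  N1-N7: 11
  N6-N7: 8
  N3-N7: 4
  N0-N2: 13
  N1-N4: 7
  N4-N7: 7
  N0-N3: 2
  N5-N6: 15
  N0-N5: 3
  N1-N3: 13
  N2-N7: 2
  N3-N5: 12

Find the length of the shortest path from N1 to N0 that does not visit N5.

15

A few of the N1→N0 routes:
N1-N7-N0: 11 + 11 = 22
N1-N4-N7-N3-N0: 7 + 7 + 4 + 2 = 20
N1-N7-N3-N0: 11 + 4 + 2 = 17
N1-N3-N0: 13 + 2 = 15
Best route has total 15.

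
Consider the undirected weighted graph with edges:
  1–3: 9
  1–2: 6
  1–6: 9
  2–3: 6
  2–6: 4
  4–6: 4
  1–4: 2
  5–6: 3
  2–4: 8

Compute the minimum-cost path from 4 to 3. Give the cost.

Some routes from 4 to 3:
4 → 6 → 2 → 3: 4 + 4 + 6 = 14
4 → 2 → 3: 8 + 6 = 14
4 → 1 → 2 → 3: 2 + 6 + 6 = 14
4 → 1 → 6 → 2 → 3: 2 + 9 + 4 + 6 = 21
4 → 1 → 3: 2 + 9 = 11
Shortest: 11.

11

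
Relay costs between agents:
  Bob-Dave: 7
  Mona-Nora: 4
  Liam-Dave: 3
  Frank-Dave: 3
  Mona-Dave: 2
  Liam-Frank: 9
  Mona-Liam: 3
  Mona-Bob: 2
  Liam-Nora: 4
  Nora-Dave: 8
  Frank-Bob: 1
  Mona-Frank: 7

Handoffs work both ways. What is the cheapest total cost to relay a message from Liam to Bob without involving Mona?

Paths from Liam to Bob avoiding Mona:
Liam -> Nora -> Dave -> Frank -> Bob: 4 + 8 + 3 + 1 = 16
Liam -> Nora -> Dave -> Bob: 4 + 8 + 7 = 19
Liam -> Dave -> Frank -> Bob: 3 + 3 + 1 = 7
Liam -> Frank -> Bob: 9 + 1 = 10
Liam -> Frank -> Dave -> Bob: 9 + 3 + 7 = 19
Liam -> Dave -> Bob: 3 + 7 = 10
The minimum is 7.

7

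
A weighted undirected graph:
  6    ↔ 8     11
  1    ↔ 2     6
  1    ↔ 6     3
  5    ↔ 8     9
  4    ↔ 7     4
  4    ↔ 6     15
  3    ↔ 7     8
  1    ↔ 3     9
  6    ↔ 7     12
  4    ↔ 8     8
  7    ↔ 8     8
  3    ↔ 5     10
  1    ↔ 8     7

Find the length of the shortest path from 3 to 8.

16

A few of the 3→8 routes:
3→7→8: 8 + 8 = 16
3→1→8: 9 + 7 = 16
3→5→8: 10 + 9 = 19
3→7→4→8: 8 + 4 + 8 = 20
Shortest: 16.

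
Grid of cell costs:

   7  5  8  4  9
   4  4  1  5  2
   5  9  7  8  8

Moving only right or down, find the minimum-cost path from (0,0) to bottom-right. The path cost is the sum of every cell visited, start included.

31

Take (0,0) -> (1,0) -> (1,1) -> (1,2) -> (1,3) -> (1,4) -> (2,4) for a total of 7 + 4 + 4 + 1 + 5 + 2 + 8 = 31.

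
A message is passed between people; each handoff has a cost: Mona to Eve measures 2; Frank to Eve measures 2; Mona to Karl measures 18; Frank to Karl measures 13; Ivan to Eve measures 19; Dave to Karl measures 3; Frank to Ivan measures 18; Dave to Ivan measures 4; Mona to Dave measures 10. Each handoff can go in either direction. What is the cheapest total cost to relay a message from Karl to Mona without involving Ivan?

Paths from Karl to Mona avoiding Ivan:
Karl → Frank → Eve → Mona: 13 + 2 + 2 = 17
Karl → Dave → Mona: 3 + 10 = 13
Karl → Mona: 18
The minimum is 13.

13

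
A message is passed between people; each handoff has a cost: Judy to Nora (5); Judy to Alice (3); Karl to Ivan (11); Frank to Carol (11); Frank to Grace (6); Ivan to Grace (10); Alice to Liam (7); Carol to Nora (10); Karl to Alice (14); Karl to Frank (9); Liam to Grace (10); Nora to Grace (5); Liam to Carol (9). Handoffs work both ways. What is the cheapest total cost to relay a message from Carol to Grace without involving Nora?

17

Some routes from Carol to Grace avoiding Nora:
Carol-Liam-Alice-Karl-Frank-Grace: 9 + 7 + 14 + 9 + 6 = 45
Carol-Frank-Grace: 11 + 6 = 17
Carol-Frank-Karl-Ivan-Grace: 11 + 9 + 11 + 10 = 41
Carol-Frank-Karl-Alice-Liam-Grace: 11 + 9 + 14 + 7 + 10 = 51
Carol-Liam-Grace: 9 + 10 = 19
The minimum is 17.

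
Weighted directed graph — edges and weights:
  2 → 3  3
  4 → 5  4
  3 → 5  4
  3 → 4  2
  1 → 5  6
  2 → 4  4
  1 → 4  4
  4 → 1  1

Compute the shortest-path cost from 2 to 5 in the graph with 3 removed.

8

Routes from 2 to 5 avoiding 3:
2 → 4 → 5: 4 + 4 = 8
2 → 4 → 1 → 5: 4 + 1 + 6 = 11
Shortest: 8.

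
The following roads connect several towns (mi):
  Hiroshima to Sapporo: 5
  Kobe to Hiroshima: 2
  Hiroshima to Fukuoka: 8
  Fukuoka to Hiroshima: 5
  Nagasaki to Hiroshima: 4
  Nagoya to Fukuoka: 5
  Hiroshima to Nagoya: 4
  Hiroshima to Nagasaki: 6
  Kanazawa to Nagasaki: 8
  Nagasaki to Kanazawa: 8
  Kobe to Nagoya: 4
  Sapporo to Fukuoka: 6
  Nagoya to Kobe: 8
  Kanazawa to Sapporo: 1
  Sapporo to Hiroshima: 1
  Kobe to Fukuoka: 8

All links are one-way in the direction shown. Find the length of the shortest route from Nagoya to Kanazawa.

Paths from Nagoya to Kanazawa:
Nagoya→Kobe→Fukuoka→Hiroshima→Nagasaki→Kanazawa: 8 + 8 + 5 + 6 + 8 = 35
Nagoya→Kobe→Hiroshima→Nagasaki→Kanazawa: 8 + 2 + 6 + 8 = 24
Nagoya→Fukuoka→Hiroshima→Nagasaki→Kanazawa: 5 + 5 + 6 + 8 = 24
Best route has total 24 mi.

24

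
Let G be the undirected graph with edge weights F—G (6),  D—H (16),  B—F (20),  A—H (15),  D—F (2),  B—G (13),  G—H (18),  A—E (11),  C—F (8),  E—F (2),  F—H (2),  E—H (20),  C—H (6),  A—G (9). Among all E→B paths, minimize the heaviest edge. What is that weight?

A few of the E→B routes:
E -> F -> C -> H -> A -> G -> B: max(2, 8, 6, 15, 9, 13) = 15
E -> F -> G -> B: max(2, 6, 13) = 13
E -> A -> H -> C -> F -> G -> B: max(11, 15, 6, 8, 6, 13) = 15
E -> A -> G -> B: max(11, 9, 13) = 13
E -> A -> H -> F -> G -> B: max(11, 15, 2, 6, 13) = 15
The minimum achievable maximum is 13.

13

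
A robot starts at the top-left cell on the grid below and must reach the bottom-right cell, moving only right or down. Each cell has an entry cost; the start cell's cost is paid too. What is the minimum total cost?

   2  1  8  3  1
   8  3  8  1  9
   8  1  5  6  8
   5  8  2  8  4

Take r0c0 r0c1 r1c1 r2c1 r2c2 r3c2 r3c3 r3c4 for a total of 2 + 1 + 3 + 1 + 5 + 2 + 8 + 4 = 26.

26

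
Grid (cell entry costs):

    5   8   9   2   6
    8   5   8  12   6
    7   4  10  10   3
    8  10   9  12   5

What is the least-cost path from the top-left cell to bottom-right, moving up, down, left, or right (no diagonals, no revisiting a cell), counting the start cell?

44

One optimal route is [0,0]→[0,1]→[0,2]→[0,3]→[0,4]→[1,4]→[2,4]→[3,4].
Its cost is 5 + 8 + 9 + 2 + 6 + 6 + 3 + 5 = 44.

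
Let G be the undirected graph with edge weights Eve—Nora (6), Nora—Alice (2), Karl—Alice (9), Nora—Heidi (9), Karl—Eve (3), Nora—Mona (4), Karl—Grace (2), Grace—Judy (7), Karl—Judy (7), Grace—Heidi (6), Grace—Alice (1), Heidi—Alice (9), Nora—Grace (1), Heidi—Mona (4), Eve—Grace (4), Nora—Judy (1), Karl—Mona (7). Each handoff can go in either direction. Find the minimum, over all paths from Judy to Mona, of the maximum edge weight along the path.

4

A few of the Judy→Mona routes:
Judy -> Nora -> Mona: max(1, 4) = 4
Judy -> Nora -> Eve -> Grace -> Heidi -> Mona: max(1, 6, 4, 6, 4) = 6
Judy -> Nora -> Alice -> Grace -> Heidi -> Mona: max(1, 2, 1, 6, 4) = 6
Best route has worst link 4.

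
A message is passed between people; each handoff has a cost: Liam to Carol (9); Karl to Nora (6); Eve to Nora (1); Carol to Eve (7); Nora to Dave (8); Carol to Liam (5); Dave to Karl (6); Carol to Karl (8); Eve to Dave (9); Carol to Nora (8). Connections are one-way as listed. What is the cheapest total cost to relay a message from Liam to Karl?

17

Paths from Liam to Karl:
Liam → Carol → Eve → Dave → Karl: 9 + 7 + 9 + 6 = 31
Liam → Carol → Eve → Nora → Dave → Karl: 9 + 7 + 1 + 8 + 6 = 31
Liam → Carol → Nora → Dave → Karl: 9 + 8 + 8 + 6 = 31
Liam → Carol → Karl: 9 + 8 = 17
Best route has total 17.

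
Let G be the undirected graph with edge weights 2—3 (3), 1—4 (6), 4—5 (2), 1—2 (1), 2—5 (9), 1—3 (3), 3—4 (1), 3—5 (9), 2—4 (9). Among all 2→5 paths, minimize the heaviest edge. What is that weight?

3

Comparing a few candidate routes:
2 -> 1 -> 4 -> 5: max(1, 6, 2) = 6
2 -> 3 -> 1 -> 4 -> 5: max(3, 3, 6, 2) = 6
2 -> 1 -> 3 -> 4 -> 5: max(1, 3, 1, 2) = 3
2 -> 3 -> 4 -> 5: max(3, 1, 2) = 3
Best route has worst link 3.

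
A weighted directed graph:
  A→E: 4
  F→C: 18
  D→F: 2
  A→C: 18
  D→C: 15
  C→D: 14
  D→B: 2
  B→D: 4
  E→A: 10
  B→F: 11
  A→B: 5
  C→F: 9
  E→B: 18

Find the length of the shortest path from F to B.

34

Candidate routes:
F -> C -> D -> B: 18 + 14 + 2 = 34
The minimum is 34.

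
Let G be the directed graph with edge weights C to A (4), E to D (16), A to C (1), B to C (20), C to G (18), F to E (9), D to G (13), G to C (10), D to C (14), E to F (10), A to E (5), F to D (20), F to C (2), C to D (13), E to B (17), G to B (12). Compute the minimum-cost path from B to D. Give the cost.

33

Routes from B to D:
B→C→A→E→D: 20 + 4 + 5 + 16 = 45
B→C→A→E→F→D: 20 + 4 + 5 + 10 + 20 = 59
B→C→D: 20 + 13 = 33
Best route has total 33.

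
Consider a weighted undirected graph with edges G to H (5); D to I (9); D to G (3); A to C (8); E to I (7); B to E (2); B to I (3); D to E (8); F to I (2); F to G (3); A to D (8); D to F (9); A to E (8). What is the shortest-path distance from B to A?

10

A few of the B→A routes:
B -> E -> D -> A: 2 + 8 + 8 = 18
B -> I -> E -> A: 3 + 7 + 8 = 18
B -> E -> A: 2 + 8 = 10
B -> I -> D -> A: 3 + 9 + 8 = 20
B -> I -> F -> G -> D -> A: 3 + 2 + 3 + 3 + 8 = 19
The minimum is 10.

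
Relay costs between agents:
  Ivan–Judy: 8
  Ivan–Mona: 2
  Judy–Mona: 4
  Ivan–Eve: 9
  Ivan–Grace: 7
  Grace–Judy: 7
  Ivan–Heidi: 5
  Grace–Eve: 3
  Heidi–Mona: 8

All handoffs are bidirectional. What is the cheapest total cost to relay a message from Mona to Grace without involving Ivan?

11

Candidate routes:
Mona-Judy-Grace: 4 + 7 = 11
Shortest: 11.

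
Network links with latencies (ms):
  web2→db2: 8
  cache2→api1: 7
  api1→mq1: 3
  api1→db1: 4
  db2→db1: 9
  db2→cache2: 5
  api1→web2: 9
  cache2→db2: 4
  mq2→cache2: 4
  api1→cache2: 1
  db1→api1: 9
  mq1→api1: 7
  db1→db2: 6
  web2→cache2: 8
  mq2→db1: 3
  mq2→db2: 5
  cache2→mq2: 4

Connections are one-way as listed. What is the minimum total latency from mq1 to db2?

12

A few of the mq1→db2 routes:
mq1→api1→cache2→db2: 7 + 1 + 4 = 12
mq1→api1→cache2→mq2→db2: 7 + 1 + 4 + 5 = 17
mq1→api1→cache2→mq2→db1→db2: 7 + 1 + 4 + 3 + 6 = 21
mq1→api1→db1→db2: 7 + 4 + 6 = 17
mq1→api1→web2→db2: 7 + 9 + 8 = 24
Shortest: 12 ms.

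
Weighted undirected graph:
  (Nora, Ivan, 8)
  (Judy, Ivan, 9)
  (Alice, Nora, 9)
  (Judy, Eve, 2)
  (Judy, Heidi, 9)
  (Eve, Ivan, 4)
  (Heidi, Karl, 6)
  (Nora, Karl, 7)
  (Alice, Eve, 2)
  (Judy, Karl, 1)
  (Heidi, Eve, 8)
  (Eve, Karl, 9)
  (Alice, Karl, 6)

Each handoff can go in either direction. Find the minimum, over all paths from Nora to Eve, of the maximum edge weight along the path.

7

Some routes from Nora to Eve:
Nora→Karl→Judy→Eve: max(7, 1, 2) = 7
Nora→Karl→Heidi→Eve: max(7, 6, 8) = 8
Nora→Karl→Alice→Eve: max(7, 6, 2) = 7
Best route has worst link 7.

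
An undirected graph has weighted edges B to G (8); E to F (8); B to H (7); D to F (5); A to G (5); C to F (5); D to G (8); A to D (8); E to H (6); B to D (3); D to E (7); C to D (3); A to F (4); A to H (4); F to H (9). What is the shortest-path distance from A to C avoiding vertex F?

11

A few of the A→C routes:
A → G → B → D → C: 5 + 8 + 3 + 3 = 19
A → D → C: 8 + 3 = 11
A → H → B → D → C: 4 + 7 + 3 + 3 = 17
A → G → D → C: 5 + 8 + 3 = 16
A → H → E → D → C: 4 + 6 + 7 + 3 = 20
Best route has total 11.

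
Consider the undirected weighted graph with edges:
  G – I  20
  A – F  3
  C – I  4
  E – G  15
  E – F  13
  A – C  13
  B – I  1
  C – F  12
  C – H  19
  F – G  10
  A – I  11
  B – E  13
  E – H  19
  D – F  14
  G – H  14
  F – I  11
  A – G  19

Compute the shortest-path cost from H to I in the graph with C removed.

Checking several routes:
H-G-I: 14 + 20 = 34
H-G-F-I: 14 + 10 + 11 = 35
H-G-F-A-I: 14 + 10 + 3 + 11 = 38
H-G-E-B-I: 14 + 15 + 13 + 1 = 43
H-E-B-I: 19 + 13 + 1 = 33
The minimum is 33.

33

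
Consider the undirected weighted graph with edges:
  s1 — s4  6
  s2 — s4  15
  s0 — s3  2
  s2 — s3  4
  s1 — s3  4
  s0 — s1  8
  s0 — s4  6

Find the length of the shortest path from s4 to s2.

12

Routes from s4 to s2:
s4 -> s0 -> s3 -> s2: 6 + 2 + 4 = 12
s4 -> s1 -> s0 -> s3 -> s2: 6 + 8 + 2 + 4 = 20
s4 -> s2: 15
s4 -> s1 -> s3 -> s2: 6 + 4 + 4 = 14
s4 -> s0 -> s1 -> s3 -> s2: 6 + 8 + 4 + 4 = 22
The minimum is 12.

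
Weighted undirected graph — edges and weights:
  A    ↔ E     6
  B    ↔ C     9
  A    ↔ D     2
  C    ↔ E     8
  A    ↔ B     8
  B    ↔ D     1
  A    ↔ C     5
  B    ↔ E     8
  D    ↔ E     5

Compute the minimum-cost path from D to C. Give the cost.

7

Comparing a few candidate routes:
D → E → C: 5 + 8 = 13
D → A → C: 2 + 5 = 7
D → B → C: 1 + 9 = 10
Best route has total 7.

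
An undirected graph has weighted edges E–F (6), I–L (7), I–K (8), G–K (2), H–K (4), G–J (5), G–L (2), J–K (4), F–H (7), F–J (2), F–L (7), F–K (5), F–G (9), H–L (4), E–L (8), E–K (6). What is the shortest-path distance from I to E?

14

Checking several routes:
I-K-E: 8 + 6 = 14
I-L-G-K-E: 7 + 2 + 2 + 6 = 17
I-K-F-E: 8 + 5 + 6 = 19
I-L-E: 7 + 8 = 15
Shortest: 14.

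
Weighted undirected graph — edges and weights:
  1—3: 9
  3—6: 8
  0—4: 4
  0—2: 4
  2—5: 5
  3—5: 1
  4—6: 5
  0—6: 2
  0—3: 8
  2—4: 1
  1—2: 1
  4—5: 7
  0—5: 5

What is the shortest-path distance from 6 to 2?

6

Some routes from 6 to 2:
6 → 4 → 0 → 2: 5 + 4 + 4 = 13
6 → 3 → 5 → 2: 8 + 1 + 5 = 14
6 → 0 → 2: 2 + 4 = 6
6 → 0 → 4 → 2: 2 + 4 + 1 = 7
6 → 4 → 2: 5 + 1 = 6
6 → 0 → 5 → 2: 2 + 5 + 5 = 12
Best route has total 6.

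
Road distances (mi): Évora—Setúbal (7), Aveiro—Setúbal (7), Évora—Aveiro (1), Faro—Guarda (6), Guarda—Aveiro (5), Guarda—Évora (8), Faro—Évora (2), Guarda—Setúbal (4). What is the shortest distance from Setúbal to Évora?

7

Comparing a few candidate routes:
Setúbal→Aveiro→Évora: 7 + 1 = 8
Setúbal→Guarda→Aveiro→Évora: 4 + 5 + 1 = 10
Setúbal→Évora: 7
Best route has total 7 mi.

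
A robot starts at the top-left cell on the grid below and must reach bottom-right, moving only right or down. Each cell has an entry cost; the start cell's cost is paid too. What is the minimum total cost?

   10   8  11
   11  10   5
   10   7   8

Best path: r0c0 → r0c1 → r1c1 → r1c2 → r2c2
Cost: 10 + 8 + 10 + 5 + 8 = 41
(Top row then right column would cost 42.)

41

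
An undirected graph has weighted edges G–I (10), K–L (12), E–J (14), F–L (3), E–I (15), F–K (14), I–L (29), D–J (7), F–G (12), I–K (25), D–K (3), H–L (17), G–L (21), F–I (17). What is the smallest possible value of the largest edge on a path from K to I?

Comparing a few candidate routes:
K → D → J → E → I: max(3, 7, 14, 15) = 15
K → L → F → G → I: max(12, 3, 12, 10) = 12
K → L → F → I: max(12, 3, 17) = 17
K → F → G → I: max(14, 12, 10) = 14
K → F → I: max(14, 17) = 17
K → L → G → F → I: max(12, 21, 12, 17) = 21
The minimum achievable maximum is 12.

12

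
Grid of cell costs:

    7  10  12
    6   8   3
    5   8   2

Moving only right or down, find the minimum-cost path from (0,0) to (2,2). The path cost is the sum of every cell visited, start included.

26

Take r0c0 -> r1c0 -> r1c1 -> r1c2 -> r2c2 for a total of 7 + 6 + 8 + 3 + 2 = 26.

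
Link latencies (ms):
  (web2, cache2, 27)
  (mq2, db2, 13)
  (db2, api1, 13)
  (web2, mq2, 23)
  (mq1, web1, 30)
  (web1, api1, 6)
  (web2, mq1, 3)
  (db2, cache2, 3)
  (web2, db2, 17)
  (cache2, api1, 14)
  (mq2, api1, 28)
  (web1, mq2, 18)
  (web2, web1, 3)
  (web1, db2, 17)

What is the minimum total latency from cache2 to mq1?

Some routes from cache2 to mq1:
cache2 -> db2 -> web1 -> web2 -> mq1: 3 + 17 + 3 + 3 = 26
cache2 -> api1 -> web1 -> web2 -> mq1: 14 + 6 + 3 + 3 = 26
cache2 -> db2 -> mq2 -> web1 -> web2 -> mq1: 3 + 13 + 18 + 3 + 3 = 40
cache2 -> db2 -> api1 -> web1 -> web2 -> mq1: 3 + 13 + 6 + 3 + 3 = 28
cache2 -> web2 -> mq1: 27 + 3 = 30
cache2 -> db2 -> web2 -> mq1: 3 + 17 + 3 = 23
Best route has total 23 ms.

23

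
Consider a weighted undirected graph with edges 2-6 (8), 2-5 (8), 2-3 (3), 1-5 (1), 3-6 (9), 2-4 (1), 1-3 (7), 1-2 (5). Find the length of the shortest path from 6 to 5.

Checking several routes:
6 → 3 → 2 → 1 → 5: 9 + 3 + 5 + 1 = 18
6 → 3 → 1 → 5: 9 + 7 + 1 = 17
6 → 2 → 1 → 5: 8 + 5 + 1 = 14
6 → 2 → 5: 8 + 8 = 16
Best route has total 14.

14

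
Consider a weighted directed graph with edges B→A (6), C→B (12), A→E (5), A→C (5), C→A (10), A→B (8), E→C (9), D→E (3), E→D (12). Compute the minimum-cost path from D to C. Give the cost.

Routes from D to C:
D → E → C: 3 + 9 = 12
The minimum is 12.

12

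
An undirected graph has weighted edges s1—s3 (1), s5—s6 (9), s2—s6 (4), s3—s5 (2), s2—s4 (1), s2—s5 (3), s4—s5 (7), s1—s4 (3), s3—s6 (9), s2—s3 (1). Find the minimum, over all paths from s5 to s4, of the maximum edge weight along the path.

2

A few of the s5→s4 routes:
s5 → s2 → s3 → s1 → s4: max(3, 1, 1, 3) = 3
s5 → s2 → s4: max(3, 1) = 3
s5 → s3 → s2 → s4: max(2, 1, 1) = 2
s5 → s4: max(7) = 7
s5 → s3 → s1 → s4: max(2, 1, 3) = 3
The minimum achievable maximum is 2.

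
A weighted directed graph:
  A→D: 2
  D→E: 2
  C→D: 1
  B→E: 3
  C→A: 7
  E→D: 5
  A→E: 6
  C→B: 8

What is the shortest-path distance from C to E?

3

Candidate routes:
C -> B -> E: 8 + 3 = 11
C -> D -> E: 1 + 2 = 3
C -> A -> E: 7 + 6 = 13
C -> A -> D -> E: 7 + 2 + 2 = 11
Shortest: 3.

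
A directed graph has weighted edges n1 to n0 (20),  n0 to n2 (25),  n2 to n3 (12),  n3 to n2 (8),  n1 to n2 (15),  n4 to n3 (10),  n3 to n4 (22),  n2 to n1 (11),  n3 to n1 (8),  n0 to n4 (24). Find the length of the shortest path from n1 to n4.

44

Candidate routes:
n1→n0→n4: 20 + 24 = 44
n1→n2→n3→n4: 15 + 12 + 22 = 49
n1→n0→n2→n3→n4: 20 + 25 + 12 + 22 = 79
The minimum is 44.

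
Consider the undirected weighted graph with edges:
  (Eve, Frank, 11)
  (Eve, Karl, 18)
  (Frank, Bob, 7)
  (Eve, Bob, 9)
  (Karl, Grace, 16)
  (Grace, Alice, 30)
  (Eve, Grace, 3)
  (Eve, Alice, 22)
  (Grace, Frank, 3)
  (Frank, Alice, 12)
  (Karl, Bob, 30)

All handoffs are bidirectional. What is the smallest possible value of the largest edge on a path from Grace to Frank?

3

Some routes from Grace to Frank:
Grace-Frank: max(3) = 3
Grace-Eve-Bob-Frank: max(3, 9, 7) = 9
Grace-Eve-Frank: max(3, 11) = 11
Smallest bottleneck: 3.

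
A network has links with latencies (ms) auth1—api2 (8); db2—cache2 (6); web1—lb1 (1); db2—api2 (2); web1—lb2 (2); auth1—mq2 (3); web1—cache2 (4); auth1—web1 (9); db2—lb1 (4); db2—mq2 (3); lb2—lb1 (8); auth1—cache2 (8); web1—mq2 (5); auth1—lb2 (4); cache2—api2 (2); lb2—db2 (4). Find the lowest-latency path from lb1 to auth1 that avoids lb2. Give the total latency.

9

Some routes from lb1 to auth1 avoiding lb2:
lb1-web1-auth1: 1 + 9 = 10
lb1-db2-mq2-auth1: 4 + 3 + 3 = 10
lb1-web1-mq2-auth1: 1 + 5 + 3 = 9
Shortest: 9 ms.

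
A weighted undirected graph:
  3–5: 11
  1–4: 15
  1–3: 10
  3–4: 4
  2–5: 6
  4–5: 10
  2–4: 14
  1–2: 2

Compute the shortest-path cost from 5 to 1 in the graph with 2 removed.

Paths from 5 to 1 avoiding 2:
5 → 3 → 1: 11 + 10 = 21
5 → 4 → 3 → 1: 10 + 4 + 10 = 24
5 → 4 → 1: 10 + 15 = 25
5 → 3 → 4 → 1: 11 + 4 + 15 = 30
Best route has total 21.

21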